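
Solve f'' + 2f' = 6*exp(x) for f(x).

Characteristic equation r² + 2r = 0 factors as (r + 2)r = 0, so r = -2, 0.
Hence f_h = C1*exp(-2*x) + C2.
Try f_p = A*exp(x). Substituting into the equation and dividing by exp(x) gives A = 2, so f_p = 2*exp(x).

f = C2 + 2*exp(x) + C1*exp(-2*x)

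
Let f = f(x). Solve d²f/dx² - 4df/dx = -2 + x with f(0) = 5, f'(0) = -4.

f = 391/64 - 71*exp(4*x)/64 - x**2/8 + 7*x/16

Characteristic equation r² - 4r = 0 factors as (r - 4)r = 0, so r = 4, 0.
Hence f_h = C1*exp(4*x) + C2.
Since 0 is a characteristic root (multiplicity 1), multiply the polynomial trial by x: try f_p = x*(A0 + A1*x). Substituting and matching coefficients of each power of x gives A0 = 7/16, A1 = -1/8, so f_p = -x^2/8 + 7*x/16.
General solution: f = C2 - x^2/8 + 7*x/16 + C1*exp(4*x).
Apply the initial conditions: f(0) = C1 + C2 = 5 and f'(0) = 7/16 + 4*C1 = -4. Solving gives C1 = -71/64, C2 = 391/64.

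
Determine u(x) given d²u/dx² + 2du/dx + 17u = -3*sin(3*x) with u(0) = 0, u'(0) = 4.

u = -6*sin(3*x)/25 + 9*cos(3*x)/50 - 9*cos(4*x)*exp(-x)/50 + 227*exp(-x)*sin(4*x)/200

Characteristic equation r² + 2r + 17 = 0 has discriminant (2)² - 4·(17) = -64 < 0, so r = -1 ± 4i.
Hence u_h = C1*cos(4*x)*exp(-x) + C2*exp(-x)*sin(4*x).
Try u_p = A*cos(3*x) + B*sin(3*x). Substituting and equating the coefficients of cos(3x) and sin(3x) gives A = 9/50, B = -6/25, so u_p = -6*sin(3*x)/25 + 9*cos(3*x)/50.
General solution: u = -6*sin(3*x)/25 + 9*cos(3*x)/50 + C1*cos(4*x)*exp(-x) + C2*exp(-x)*sin(4*x).
Apply the initial conditions: u(0) = 9/50 + C1 = 0 and u'(0) = -18/25 - C1 + 4*C2 = 4. Solving gives C1 = -9/50, C2 = 227/200.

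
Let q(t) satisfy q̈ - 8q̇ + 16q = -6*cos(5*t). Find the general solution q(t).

Characteristic equation r² - 8r + 16 = 0 has discriminant (-8)² - 4·(16) = 0, so r = 4 is a repeated root.
Hence q_h = (C1 + C2*t)*exp(4*t).
Try q_p = A*cos(5*t) + B*sin(5*t). Substituting and equating the coefficients of cos(5t) and sin(5t) gives A = 54/1681, B = 240/1681, so q_p = 54*cos(5*t)/1681 + 240*sin(5*t)/1681.

q = 54*cos(5*t)/1681 + 240*sin(5*t)/1681 + C1*exp(4*t) + C2*t*exp(4*t)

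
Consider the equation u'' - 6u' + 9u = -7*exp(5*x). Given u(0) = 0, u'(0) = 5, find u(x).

Characteristic equation r² - 6r + 9 = 0 has discriminant (-6)² - 4·(9) = 0, so r = 3 is a repeated root.
Hence u_h = (C1 + C2*x)*exp(3*x).
Try u_p = A*exp(5*x). Substituting into the equation and dividing by exp(5*x) gives A = -7/4, so u_p = -7*exp(5*x)/4.
General solution: u = -7*exp(5*x)/4 + C1*exp(3*x) + C2*x*exp(3*x).
Apply the initial conditions: u(0) = -7/4 + C1 = 0 and u'(0) = -35/4 + C2 + 3*C1 = 5. Solving gives C1 = 7/4, C2 = 17/2.

u = -7*exp(5*x)/4 + 7*exp(3*x)/4 + 17*x*exp(3*x)/2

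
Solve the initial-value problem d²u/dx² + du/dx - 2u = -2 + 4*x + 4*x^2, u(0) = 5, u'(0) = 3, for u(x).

Characteristic equation r² + r - 2 = 0 factors as (r - 1)(r + 2) = 0, so r = 1, -2.
Hence u_h = C1*exp(x) + C2*exp(-2*x).
For the particular solution try u_p = A0 + A1*x + A2*x^2. Substituting and matching coefficients of each power of x gives A0 = -3, A1 = -4, A2 = -2, so u_p = -3 - 4*x - 2*x^2.
General solution: u = -3 - 4*x - 2*x^2 + C1*exp(x) + C2*exp(-2*x).
Apply the initial conditions: u(0) = -3 + C1 + C2 = 5 and u'(0) = -4 + C1 - 2*C2 = 3. Solving gives C1 = 23/3, C2 = 1/3.

u = -3 - 4*x - 2*x**2 + exp(-2*x)/3 + 23*exp(x)/3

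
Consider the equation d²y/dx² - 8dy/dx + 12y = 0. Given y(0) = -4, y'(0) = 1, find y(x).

y = -25*exp(2*x)/4 + 9*exp(6*x)/4

Characteristic equation r² - 8r + 12 = 0 factors as (r - 6)(r - 2) = 0, so r = 6, 2.
Hence y_h = C1*exp(6*x) + C2*exp(2*x).
Apply the initial conditions: y(0) = C1 + C2 = -4 and y'(0) = 2*C2 + 6*C1 = 1. Solving gives C1 = 9/4, C2 = -25/4.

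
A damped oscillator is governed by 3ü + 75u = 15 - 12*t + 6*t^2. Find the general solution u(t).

u = 121/625 - 4*t/25 + 2*t**2/25 + C1*cos(5*t) + C2*sin(5*t)

Divide through by 3: u'' + 25u = 5 - 4*t + 2*t^2.
Characteristic equation r² + 25 = 0 has discriminant (0)² - 4·(25) = -100 < 0, so r = ± 5i.
Hence u_h = C1*cos(5*t) + C2*sin(5*t).
For the particular solution try u_p = A0 + A1*t + A2*t^2. Substituting and matching coefficients of each power of t gives A0 = 121/625, A1 = -4/25, A2 = 2/25, so u_p = 121/625 - 4*t/25 + 2*t^2/25.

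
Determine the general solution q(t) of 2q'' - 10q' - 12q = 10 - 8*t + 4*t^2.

Divide through by 2: q'' - 5q' - 6q = 5 - 4*t + 2*t^2.
Characteristic equation r² - 5r - 6 = 0 factors as (r + 1)(r - 6) = 0, so r = -1, 6.
Hence q_h = C1*exp(-t) + C2*exp(6*t).
For the particular solution try q_p = A0 + A1*t + A2*t^2. Substituting and matching coefficients of each power of t gives A0 = -53/27, A1 = 11/9, A2 = -1/3, so q_p = -53/27 - t^2/3 + 11*t/9.

q = -53/27 - t**2/3 + 11*t/9 + C1*exp(-t) + C2*exp(6*t)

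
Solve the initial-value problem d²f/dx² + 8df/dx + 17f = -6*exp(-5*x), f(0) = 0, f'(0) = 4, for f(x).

Characteristic equation r² + 8r + 17 = 0 has discriminant (8)² - 4·(17) = -4 < 0, so r = -4 ± i.
Hence f_h = C1*cos(x)*exp(-4*x) + C2*exp(-4*x)*sin(x).
Try f_p = A*exp(-5*x). Substituting into the equation and dividing by exp(-5*x) gives A = -3, so f_p = -3*exp(-5*x).
General solution: f = -3*exp(-5*x) + C1*cos(x)*exp(-4*x) + C2*exp(-4*x)*sin(x).
Apply the initial conditions: f(0) = -3 + C1 = 0 and f'(0) = 15 + C2 - 4*C1 = 4. Solving gives C1 = 3, C2 = 1.

f = -3*exp(-5*x) + exp(-4*x)*sin(x) + 3*cos(x)*exp(-4*x)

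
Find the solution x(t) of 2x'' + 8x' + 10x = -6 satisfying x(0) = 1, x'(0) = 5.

x = -3/5 + 8*cos(t)*exp(-2*t)/5 + 41*exp(-2*t)*sin(t)/5

Divide through by 2: x'' + 4x' + 5x = -3.
Characteristic equation r² + 4r + 5 = 0 has discriminant (4)² - 4·(5) = -4 < 0, so r = -2 ± i.
Hence x_h = C1*cos(t)*exp(-2*t) + C2*exp(-2*t)*sin(t).
For the particular solution try x_p = A0. Substituting and matching coefficients of each power of t gives A0 = -3/5, so x_p = -3/5.
General solution: x = -3/5 + C1*cos(t)*exp(-2*t) + C2*exp(-2*t)*sin(t).
Apply the initial conditions: x(0) = -3/5 + C1 = 1 and x'(0) = C2 - 2*C1 = 5. Solving gives C1 = 8/5, C2 = 41/5.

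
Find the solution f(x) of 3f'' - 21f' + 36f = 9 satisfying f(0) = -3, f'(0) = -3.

Divide through by 3: f'' - 7f' + 12f = 3.
Characteristic equation r² - 7r + 12 = 0 factors as (r - 3)(r - 4) = 0, so r = 3, 4.
Hence f_h = C1*exp(3*x) + C2*exp(4*x).
For the particular solution try f_p = A0. Substituting and matching coefficients of each power of x gives A0 = 1/4, so f_p = 1/4.
General solution: f = 1/4 + C1*exp(3*x) + C2*exp(4*x).
Apply the initial conditions: f(0) = 1/4 + C1 + C2 = -3 and f'(0) = 3*C1 + 4*C2 = -3. Solving gives C1 = -10, C2 = 27/4.

f = 1/4 - 10*exp(3*x) + 27*exp(4*x)/4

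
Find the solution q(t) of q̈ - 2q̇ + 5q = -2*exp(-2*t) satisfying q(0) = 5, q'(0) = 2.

q = -2*exp(-2*t)/13 - 45*exp(t)*sin(2*t)/26 + 67*cos(2*t)*exp(t)/13

Characteristic equation r² - 2r + 5 = 0 has discriminant (-2)² - 4·(5) = -16 < 0, so r = 1 ± 2i.
Hence q_h = C1*cos(2*t)*exp(t) + C2*exp(t)*sin(2*t).
Try q_p = A*exp(-2*t). Substituting into the equation and dividing by exp(-2*t) gives A = -2/13, so q_p = -2*exp(-2*t)/13.
General solution: q = -2*exp(-2*t)/13 + C1*cos(2*t)*exp(t) + C2*exp(t)*sin(2*t).
Apply the initial conditions: q(0) = -2/13 + C1 = 5 and q'(0) = 4/13 + C1 + 2*C2 = 2. Solving gives C1 = 67/13, C2 = -45/26.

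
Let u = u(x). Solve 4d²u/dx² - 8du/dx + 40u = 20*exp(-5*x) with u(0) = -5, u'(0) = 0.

Divide through by 4: u'' - 2u' + 10u = 5*exp(-5*x).
Characteristic equation r² - 2r + 10 = 0 has discriminant (-2)² - 4·(10) = -36 < 0, so r = 1 ± 3i.
Hence u_h = C1*cos(3*x)*exp(x) + C2*exp(x)*sin(3*x).
Try u_p = A*exp(-5*x). Substituting into the equation and dividing by exp(-5*x) gives A = 1/9, so u_p = exp(-5*x)/9.
General solution: u = exp(-5*x)/9 + C1*cos(3*x)*exp(x) + C2*exp(x)*sin(3*x).
Apply the initial conditions: u(0) = 1/9 + C1 = -5 and u'(0) = -5/9 + C1 + 3*C2 = 0. Solving gives C1 = -46/9, C2 = 17/9.

u = exp(-5*x)/9 - 46*cos(3*x)*exp(x)/9 + 17*exp(x)*sin(3*x)/9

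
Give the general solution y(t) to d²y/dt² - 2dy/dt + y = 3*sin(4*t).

Characteristic equation r² - 2r + 1 = 0 has discriminant (-2)² - 4·(1) = 0, so r = 1 is a repeated root.
Hence y_h = (C1 + C2*t)*exp(t).
Try y_p = A*cos(4*t) + B*sin(4*t). Substituting and equating the coefficients of cos(4t) and sin(4t) gives A = 24/289, B = -45/289, so y_p = -45*sin(4*t)/289 + 24*cos(4*t)/289.

y = -45*sin(4*t)/289 + 24*cos(4*t)/289 + C1*exp(t) + C2*t*exp(t)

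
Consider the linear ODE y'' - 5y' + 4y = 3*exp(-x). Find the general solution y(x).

y = 3*exp(-x)/10 + C1*exp(x) + C2*exp(4*x)

Characteristic equation r² - 5r + 4 = 0 factors as (r - 1)(r - 4) = 0, so r = 1, 4.
Hence y_h = C1*exp(x) + C2*exp(4*x).
Try y_p = A*exp(-x). Substituting into the equation and dividing by exp(-x) gives A = 3/10, so y_p = 3*exp(-x)/10.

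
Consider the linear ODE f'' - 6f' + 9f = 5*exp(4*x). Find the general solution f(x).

f = 5*exp(4*x) + C1*exp(3*x) + C2*x*exp(3*x)

Characteristic equation r² - 6r + 9 = 0 has discriminant (-6)² - 4·(9) = 0, so r = 3 is a repeated root.
Hence f_h = (C1 + C2*x)*exp(3*x).
Try f_p = A*exp(4*x). Substituting into the equation and dividing by exp(4*x) gives A = 5, so f_p = 5*exp(4*x).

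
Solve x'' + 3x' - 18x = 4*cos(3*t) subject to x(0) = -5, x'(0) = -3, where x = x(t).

Characteristic equation r² + 3r - 18 = 0 factors as (r - 3)(r + 6) = 0, so r = 3, -6.
Hence x_h = C1*exp(3*t) + C2*exp(-6*t).
Try x_p = A*cos(3*t) + B*sin(3*t). Substituting and equating the coefficients of cos(3t) and sin(3t) gives A = -2/15, B = 2/45, so x_p = -2*cos(3*t)/15 + 2*sin(3*t)/45.
General solution: x = -2*cos(3*t)/15 + 2*sin(3*t)/45 + C1*exp(3*t) + C2*exp(-6*t).
Apply the initial conditions: x(0) = -2/15 + C1 + C2 = -5 and x'(0) = 2/15 - 6*C2 + 3*C1 = -3. Solving gives C1 = -97/27, C2 = -172/135.

x = -172*exp(-6*t)/135 - 97*exp(3*t)/27 - 2*cos(3*t)/15 + 2*sin(3*t)/45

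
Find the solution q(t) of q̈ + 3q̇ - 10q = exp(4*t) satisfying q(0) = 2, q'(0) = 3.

Characteristic equation r² + 3r - 10 = 0 factors as (r - 2)(r + 5) = 0, so r = 2, -5.
Hence q_h = C1*exp(2*t) + C2*exp(-5*t).
Try q_p = A*exp(4*t). Substituting into the equation and dividing by exp(4*t) gives A = 1/18, so q_p = exp(4*t)/18.
General solution: q = exp(4*t)/18 + C1*exp(2*t) + C2*exp(-5*t).
Apply the initial conditions: q(0) = 1/18 + C1 + C2 = 2 and q'(0) = 2/9 - 5*C2 + 2*C1 = 3. Solving gives C1 = 25/14, C2 = 10/63.

q = exp(4*t)/18 + 10*exp(-5*t)/63 + 25*exp(2*t)/14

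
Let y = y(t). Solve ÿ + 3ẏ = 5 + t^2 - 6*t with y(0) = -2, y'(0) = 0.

y = -227/81 - 10*t**2/9 + t**3/9 + 65*t/27 + 65*exp(-3*t)/81

Characteristic equation r² + 3r = 0 factors as (r + 3)r = 0, so r = -3, 0.
Hence y_h = C1*exp(-3*t) + C2.
Since 0 is a characteristic root (multiplicity 1), multiply the polynomial trial by t: try y_p = t*(A0 + A1*t + A2*t^2). Substituting and matching coefficients of each power of t gives A0 = 65/27, A1 = -10/9, A2 = 1/9, so y_p = -10*t^2/9 + t^3/9 + 65*t/27.
General solution: y = C2 - 10*t^2/9 + t^3/9 + 65*t/27 + C1*exp(-3*t).
Apply the initial conditions: y(0) = C1 + C2 = -2 and y'(0) = 65/27 - 3*C1 = 0. Solving gives C1 = 65/81, C2 = -227/81.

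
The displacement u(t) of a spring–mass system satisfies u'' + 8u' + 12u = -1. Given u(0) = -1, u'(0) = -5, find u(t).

u = -1/12 - 21*exp(-2*t)/8 + 41*exp(-6*t)/24

Characteristic equation r² + 8r + 12 = 0 factors as (r + 6)(r + 2) = 0, so r = -6, -2.
Hence u_h = C1*exp(-6*t) + C2*exp(-2*t).
For the particular solution try u_p = A0. Substituting and matching coefficients of each power of t gives A0 = -1/12, so u_p = -1/12.
General solution: u = -1/12 + C1*exp(-6*t) + C2*exp(-2*t).
Apply the initial conditions: u(0) = -1/12 + C1 + C2 = -1 and u'(0) = -6*C1 - 2*C2 = -5. Solving gives C1 = 41/24, C2 = -21/8.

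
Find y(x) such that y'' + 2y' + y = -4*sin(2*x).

y = 12*sin(2*x)/25 + 16*cos(2*x)/25 + C1*exp(-x) + C2*x*exp(-x)

Characteristic equation r² + 2r + 1 = 0 has discriminant (2)² - 4·(1) = 0, so r = -1 is a repeated root.
Hence y_h = (C1 + C2*x)*exp(-x).
Try y_p = A*cos(2*x) + B*sin(2*x). Substituting and equating the coefficients of cos(2x) and sin(2x) gives A = 16/25, B = 12/25, so y_p = 12*sin(2*x)/25 + 16*cos(2*x)/25.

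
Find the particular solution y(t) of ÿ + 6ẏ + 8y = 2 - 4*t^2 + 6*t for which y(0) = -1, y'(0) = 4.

y = -3/4 - exp(-4*t) - t**2/2 + 3*t/2 + 3*exp(-2*t)/4

Characteristic equation r² + 6r + 8 = 0 factors as (r + 4)(r + 2) = 0, so r = -4, -2.
Hence y_h = C1*exp(-4*t) + C2*exp(-2*t).
For the particular solution try y_p = A0 + A1*t + A2*t^2. Substituting and matching coefficients of each power of t gives A0 = -3/4, A1 = 3/2, A2 = -1/2, so y_p = -3/4 - t^2/2 + 3*t/2.
General solution: y = -3/4 - t^2/2 + 3*t/2 + C1*exp(-4*t) + C2*exp(-2*t).
Apply the initial conditions: y(0) = -3/4 + C1 + C2 = -1 and y'(0) = 3/2 - 4*C1 - 2*C2 = 4. Solving gives C1 = -1, C2 = 3/4.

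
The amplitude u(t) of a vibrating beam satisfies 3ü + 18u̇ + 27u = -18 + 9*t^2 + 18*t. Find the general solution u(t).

Divide through by 3: u'' + 6u' + 9u = -6 + 3*t^2 + 6*t.
Characteristic equation r² + 6r + 9 = 0 has discriminant (6)² - 4·(9) = 0, so r = -3 is a repeated root.
Hence u_h = (C1 + C2*t)*exp(-3*t).
For the particular solution try u_p = A0 + A1*t + A2*t^2. Substituting and matching coefficients of each power of t gives A0 = -8/9, A1 = 2/9, A2 = 1/3, so u_p = -8/9 + t^2/3 + 2*t/9.

u = -8/9 + t**2/3 + 2*t/9 + C1*exp(-3*t) + C2*t*exp(-3*t)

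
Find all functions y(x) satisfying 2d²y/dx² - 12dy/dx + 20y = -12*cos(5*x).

y = 2*cos(5*x)/25 + 4*sin(5*x)/25 + C1*cos(x)*exp(3*x) + C2*exp(3*x)*sin(x)

Divide through by 2: y'' - 6y' + 10y = -6*cos(5*x).
Characteristic equation r² - 6r + 10 = 0 has discriminant (-6)² - 4·(10) = -4 < 0, so r = 3 ± i.
Hence y_h = C1*cos(x)*exp(3*x) + C2*exp(3*x)*sin(x).
Try y_p = A*cos(5*x) + B*sin(5*x). Substituting and equating the coefficients of cos(5x) and sin(5x) gives A = 2/25, B = 4/25, so y_p = 2*cos(5*x)/25 + 4*sin(5*x)/25.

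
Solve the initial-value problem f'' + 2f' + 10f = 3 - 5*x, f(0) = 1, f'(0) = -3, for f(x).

Characteristic equation r² + 2r + 10 = 0 has discriminant (2)² - 4·(10) = -36 < 0, so r = -1 ± 3i.
Hence f_h = C1*cos(3*x)*exp(-x) + C2*exp(-x)*sin(3*x).
For the particular solution try f_p = A0 + A1*x. Substituting and matching coefficients of each power of x gives A0 = 2/5, A1 = -1/2, so f_p = 2/5 - x/2.
General solution: f = 2/5 - x/2 + C1*cos(3*x)*exp(-x) + C2*exp(-x)*sin(3*x).
Apply the initial conditions: f(0) = 2/5 + C1 = 1 and f'(0) = -1/2 - C1 + 3*C2 = -3. Solving gives C1 = 3/5, C2 = -19/30.

f = 2/5 - x/2 - 19*exp(-x)*sin(3*x)/30 + 3*cos(3*x)*exp(-x)/5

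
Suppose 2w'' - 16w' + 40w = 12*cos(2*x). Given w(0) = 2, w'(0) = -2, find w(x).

w = -3*sin(2*x)/16 + 3*cos(2*x)/16 - 71*exp(4*x)*sin(2*x)/16 + 29*cos(2*x)*exp(4*x)/16

Divide through by 2: w'' - 8w' + 20w = 6*cos(2*x).
Characteristic equation r² - 8r + 20 = 0 has discriminant (-8)² - 4·(20) = -16 < 0, so r = 4 ± 2i.
Hence w_h = C1*cos(2*x)*exp(4*x) + C2*exp(4*x)*sin(2*x).
Try w_p = A*cos(2*x) + B*sin(2*x). Substituting and equating the coefficients of cos(2x) and sin(2x) gives A = 3/16, B = -3/16, so w_p = -3*sin(2*x)/16 + 3*cos(2*x)/16.
General solution: w = -3*sin(2*x)/16 + 3*cos(2*x)/16 + C1*cos(2*x)*exp(4*x) + C2*exp(4*x)*sin(2*x).
Apply the initial conditions: w(0) = 3/16 + C1 = 2 and w'(0) = -3/8 + 2*C2 + 4*C1 = -2. Solving gives C1 = 29/16, C2 = -71/16.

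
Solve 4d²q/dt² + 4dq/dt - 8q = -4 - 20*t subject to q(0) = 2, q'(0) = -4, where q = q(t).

q = 7/4 - 2*exp(t) + 5*t/2 + 9*exp(-2*t)/4

Divide through by 4: q'' + q' - 2q = -1 - 5*t.
Characteristic equation r² + r - 2 = 0 factors as (r - 1)(r + 2) = 0, so r = 1, -2.
Hence q_h = C1*exp(t) + C2*exp(-2*t).
For the particular solution try q_p = A0 + A1*t. Substituting and matching coefficients of each power of t gives A0 = 7/4, A1 = 5/2, so q_p = 7/4 + 5*t/2.
General solution: q = 7/4 + 5*t/2 + C1*exp(t) + C2*exp(-2*t).
Apply the initial conditions: q(0) = 7/4 + C1 + C2 = 2 and q'(0) = 5/2 + C1 - 2*C2 = -4. Solving gives C1 = -2, C2 = 9/4.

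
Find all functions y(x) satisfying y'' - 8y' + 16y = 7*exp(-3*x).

Characteristic equation r² - 8r + 16 = 0 has discriminant (-8)² - 4·(16) = 0, so r = 4 is a repeated root.
Hence y_h = (C1 + C2*x)*exp(4*x).
Try y_p = A*exp(-3*x). Substituting into the equation and dividing by exp(-3*x) gives A = 1/7, so y_p = exp(-3*x)/7.

y = exp(-3*x)/7 + C1*exp(4*x) + C2*x*exp(4*x)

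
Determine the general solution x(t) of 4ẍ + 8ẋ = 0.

Divide through by 4: x'' + 2x' = 0.
Characteristic equation r² + 2r = 0 factors as (r + 2)r = 0, so r = -2, 0.
Hence x_h = C1*exp(-2*t) + C2.

x = C2 + C1*exp(-2*t)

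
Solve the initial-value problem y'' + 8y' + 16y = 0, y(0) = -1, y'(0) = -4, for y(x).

y = -exp(-4*x) - 8*x*exp(-4*x)

Characteristic equation r² + 8r + 16 = 0 has discriminant (8)² - 4·(16) = 0, so r = -4 is a repeated root.
Hence y_h = (C1 + C2*x)*exp(-4*x).
Apply the initial conditions: y(0) = C1 = -1 and y'(0) = C2 - 4*C1 = -4. Solving gives C1 = -1, C2 = -8.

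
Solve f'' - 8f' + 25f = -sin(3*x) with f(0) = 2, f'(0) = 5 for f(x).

f = -3*cos(3*x)/104 - sin(3*x)/52 - 53*exp(4*x)*sin(3*x)/52 + 211*cos(3*x)*exp(4*x)/104

Characteristic equation r² - 8r + 25 = 0 has discriminant (-8)² - 4·(25) = -36 < 0, so r = 4 ± 3i.
Hence f_h = C1*cos(3*x)*exp(4*x) + C2*exp(4*x)*sin(3*x).
Try f_p = A*cos(3*x) + B*sin(3*x). Substituting and equating the coefficients of cos(3x) and sin(3x) gives A = -3/104, B = -1/52, so f_p = -3*cos(3*x)/104 - sin(3*x)/52.
General solution: f = -3*cos(3*x)/104 - sin(3*x)/52 + C1*cos(3*x)*exp(4*x) + C2*exp(4*x)*sin(3*x).
Apply the initial conditions: f(0) = -3/104 + C1 = 2 and f'(0) = -3/52 + 3*C2 + 4*C1 = 5. Solving gives C1 = 211/104, C2 = -53/52.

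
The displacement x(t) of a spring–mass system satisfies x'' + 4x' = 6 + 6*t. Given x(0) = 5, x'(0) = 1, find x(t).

x = 159/32 + exp(-4*t)/32 + 3*t**2/4 + 9*t/8

Characteristic equation r² + 4r = 0 factors as (r + 4)r = 0, so r = -4, 0.
Hence x_h = C1*exp(-4*t) + C2.
Since 0 is a characteristic root (multiplicity 1), multiply the polynomial trial by t: try x_p = t*(A0 + A1*t). Substituting and matching coefficients of each power of t gives A0 = 9/8, A1 = 3/4, so x_p = 3*t^2/4 + 9*t/8.
General solution: x = C2 + 3*t^2/4 + 9*t/8 + C1*exp(-4*t).
Apply the initial conditions: x(0) = C1 + C2 = 5 and x'(0) = 9/8 - 4*C1 = 1. Solving gives C1 = 1/32, C2 = 159/32.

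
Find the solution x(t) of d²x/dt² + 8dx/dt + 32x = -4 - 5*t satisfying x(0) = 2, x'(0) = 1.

x = -11/128 - 5*t/32 + 19*exp(-4*t)*sin(4*t)/8 + 267*cos(4*t)*exp(-4*t)/128

Characteristic equation r² + 8r + 32 = 0 has discriminant (8)² - 4·(32) = -64 < 0, so r = -4 ± 4i.
Hence x_h = C1*cos(4*t)*exp(-4*t) + C2*exp(-4*t)*sin(4*t).
For the particular solution try x_p = A0 + A1*t. Substituting and matching coefficients of each power of t gives A0 = -11/128, A1 = -5/32, so x_p = -11/128 - 5*t/32.
General solution: x = -11/128 - 5*t/32 + C1*cos(4*t)*exp(-4*t) + C2*exp(-4*t)*sin(4*t).
Apply the initial conditions: x(0) = -11/128 + C1 = 2 and x'(0) = -5/32 - 4*C1 + 4*C2 = 1. Solving gives C1 = 267/128, C2 = 19/8.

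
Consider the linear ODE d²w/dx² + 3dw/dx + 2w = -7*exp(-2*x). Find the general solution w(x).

w = C1*exp(-2*x) + C2*exp(-x) + 7*x*exp(-2*x)

Characteristic equation r² + 3r + 2 = 0 factors as (r + 2)(r + 1) = 0, so r = -2, -1.
Hence w_h = C1*exp(-2*x) + C2*exp(-x).
Since exp(-2*x) solves the homogeneous equation (r = -2 is a root of multiplicity 1), multiply the trial by x. Try w_p = A*x*exp(-2*x). Substituting into the equation and dividing by exp(-2*x) gives A = 7, so w_p = 7*x*exp(-2*x).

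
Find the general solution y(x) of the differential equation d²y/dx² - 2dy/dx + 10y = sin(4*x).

Characteristic equation r² - 2r + 10 = 0 has discriminant (-2)² - 4·(10) = -36 < 0, so r = 1 ± 3i.
Hence y_h = C1*cos(3*x)*exp(x) + C2*exp(x)*sin(3*x).
Try y_p = A*cos(4*x) + B*sin(4*x). Substituting and equating the coefficients of cos(4x) and sin(4x) gives A = 2/25, B = -3/50, so y_p = -3*sin(4*x)/50 + 2*cos(4*x)/25.

y = -3*sin(4*x)/50 + 2*cos(4*x)/25 + C1*cos(3*x)*exp(x) + C2*exp(x)*sin(3*x)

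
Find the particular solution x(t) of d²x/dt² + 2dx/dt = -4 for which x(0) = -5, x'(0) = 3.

Characteristic equation r² + 2r = 0 factors as (r + 2)r = 0, so r = -2, 0.
Hence x_h = C1*exp(-2*t) + C2.
Since 0 is a characteristic root (multiplicity 1), multiply the polynomial trial by t: try x_p = A0*t. Substituting and matching coefficients of each power of t gives A0 = -2, so x_p = -2*t.
General solution: x = C2 - 2*t + C1*exp(-2*t).
Apply the initial conditions: x(0) = C1 + C2 = -5 and x'(0) = -2 - 2*C1 = 3. Solving gives C1 = -5/2, C2 = -5/2.

x = -5/2 - 2*t - 5*exp(-2*t)/2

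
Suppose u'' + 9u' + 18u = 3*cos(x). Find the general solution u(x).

Characteristic equation r² + 9r + 18 = 0 factors as (r + 3)(r + 6) = 0, so r = -3, -6.
Hence u_h = C1*exp(-3*x) + C2*exp(-6*x).
Try u_p = A*cos(x) + B*sin(x). Substituting and equating the coefficients of cos(x) and sin(x) gives A = 51/370, B = 27/370, so u_p = 27*sin(x)/370 + 51*cos(x)/370.

u = 27*sin(x)/370 + 51*cos(x)/370 + C1*exp(-3*x) + C2*exp(-6*x)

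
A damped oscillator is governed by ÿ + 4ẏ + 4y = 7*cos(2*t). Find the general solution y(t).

y = 7*sin(2*t)/8 + C1*exp(-2*t) + C2*t*exp(-2*t)

Characteristic equation r² + 4r + 4 = 0 has discriminant (4)² - 4·(4) = 0, so r = -2 is a repeated root.
Hence y_h = (C1 + C2*t)*exp(-2*t).
Try y_p = A*cos(2*t) + B*sin(2*t). Substituting and equating the coefficients of cos(2t) and sin(2t) gives A = 0, B = 7/8, so y_p = 7*sin(2*t)/8.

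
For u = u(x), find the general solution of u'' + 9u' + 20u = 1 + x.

Characteristic equation r² + 9r + 20 = 0 factors as (r + 5)(r + 4) = 0, so r = -5, -4.
Hence u_h = C1*exp(-5*x) + C2*exp(-4*x).
For the particular solution try u_p = A0 + A1*x. Substituting and matching coefficients of each power of x gives A0 = 11/400, A1 = 1/20, so u_p = 11/400 + x/20.

u = 11/400 + x/20 + C1*exp(-5*x) + C2*exp(-4*x)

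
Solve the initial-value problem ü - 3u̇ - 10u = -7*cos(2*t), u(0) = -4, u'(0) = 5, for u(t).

Characteristic equation r² - 3r - 10 = 0 factors as (r - 5)(r + 2) = 0, so r = 5, -2.
Hence u_h = C1*exp(5*t) + C2*exp(-2*t).
Try u_p = A*cos(2*t) + B*sin(2*t). Substituting and equating the coefficients of cos(2t) and sin(2t) gives A = 49/116, B = 21/116, so u_p = 21*sin(2*t)/116 + 49*cos(2*t)/116.
General solution: u = 21*sin(2*t)/116 + 49*cos(2*t)/116 + C1*exp(5*t) + C2*exp(-2*t).
Apply the initial conditions: u(0) = 49/116 + C1 + C2 = -4 and u'(0) = 21/58 - 2*C2 + 5*C1 = 5. Solving gives C1 = -122/203, C2 = -107/28.

u = -122*exp(5*t)/203 - 107*exp(-2*t)/28 + 21*sin(2*t)/116 + 49*cos(2*t)/116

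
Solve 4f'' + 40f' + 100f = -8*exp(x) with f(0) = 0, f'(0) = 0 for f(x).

f = -exp(x)/18 + exp(-5*x)/18 + x*exp(-5*x)/3

Divide through by 4: f'' + 10f' + 25f = -2*exp(x).
Characteristic equation r² + 10r + 25 = 0 has discriminant (10)² - 4·(25) = 0, so r = -5 is a repeated root.
Hence f_h = (C1 + C2*x)*exp(-5*x).
Try f_p = A*exp(x). Substituting into the equation and dividing by exp(x) gives A = -1/18, so f_p = -exp(x)/18.
General solution: f = -exp(x)/18 + C1*exp(-5*x) + C2*x*exp(-5*x).
Apply the initial conditions: f(0) = -1/18 + C1 = 0 and f'(0) = -1/18 + C2 - 5*C1 = 0. Solving gives C1 = 1/18, C2 = 1/3.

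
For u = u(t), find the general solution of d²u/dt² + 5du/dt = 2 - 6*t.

Characteristic equation r² + 5r = 0 factors as (r + 5)r = 0, so r = -5, 0.
Hence u_h = C1*exp(-5*t) + C2.
Since 0 is a characteristic root (multiplicity 1), multiply the polynomial trial by t: try u_p = t*(A0 + A1*t). Substituting and matching coefficients of each power of t gives A0 = 16/25, A1 = -3/5, so u_p = -3*t^2/5 + 16*t/25.

u = C2 - 3*t**2/5 + 16*t/25 + C1*exp(-5*t)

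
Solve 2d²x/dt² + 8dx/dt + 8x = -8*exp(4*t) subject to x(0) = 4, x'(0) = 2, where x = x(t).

x = -exp(4*t)/9 + 37*exp(-2*t)/9 + 32*t*exp(-2*t)/3

Divide through by 2: x'' + 4x' + 4x = -4*exp(4*t).
Characteristic equation r² + 4r + 4 = 0 has discriminant (4)² - 4·(4) = 0, so r = -2 is a repeated root.
Hence x_h = (C1 + C2*t)*exp(-2*t).
Try x_p = A*exp(4*t). Substituting into the equation and dividing by exp(4*t) gives A = -1/9, so x_p = -exp(4*t)/9.
General solution: x = -exp(4*t)/9 + C1*exp(-2*t) + C2*t*exp(-2*t).
Apply the initial conditions: x(0) = -1/9 + C1 = 4 and x'(0) = -4/9 + C2 - 2*C1 = 2. Solving gives C1 = 37/9, C2 = 32/3.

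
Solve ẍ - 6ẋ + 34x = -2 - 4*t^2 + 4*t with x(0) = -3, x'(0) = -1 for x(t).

x = -189/4913 - 2*t**2/17 + 22*t/289 - 14550*cos(5*t)*exp(3*t)/4913 + 38363*exp(3*t)*sin(5*t)/24565

Characteristic equation r² - 6r + 34 = 0 has discriminant (-6)² - 4·(34) = -100 < 0, so r = 3 ± 5i.
Hence x_h = C1*cos(5*t)*exp(3*t) + C2*exp(3*t)*sin(5*t).
For the particular solution try x_p = A0 + A1*t + A2*t^2. Substituting and matching coefficients of each power of t gives A0 = -189/4913, A1 = 22/289, A2 = -2/17, so x_p = -189/4913 - 2*t^2/17 + 22*t/289.
General solution: x = -189/4913 - 2*t^2/17 + 22*t/289 + C1*cos(5*t)*exp(3*t) + C2*exp(3*t)*sin(5*t).
Apply the initial conditions: x(0) = -189/4913 + C1 = -3 and x'(0) = 22/289 + 3*C1 + 5*C2 = -1. Solving gives C1 = -14550/4913, C2 = 38363/24565.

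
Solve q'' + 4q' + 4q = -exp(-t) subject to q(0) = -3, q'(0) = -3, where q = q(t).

q = -exp(-t) - 2*exp(-2*t) - 8*t*exp(-2*t)

Characteristic equation r² + 4r + 4 = 0 has discriminant (4)² - 4·(4) = 0, so r = -2 is a repeated root.
Hence q_h = (C1 + C2*t)*exp(-2*t).
Try q_p = A*exp(-t). Substituting into the equation and dividing by exp(-t) gives A = -1, so q_p = -exp(-t).
General solution: q = -exp(-t) + C1*exp(-2*t) + C2*t*exp(-2*t).
Apply the initial conditions: q(0) = -1 + C1 = -3 and q'(0) = 1 + C2 - 2*C1 = -3. Solving gives C1 = -2, C2 = -8.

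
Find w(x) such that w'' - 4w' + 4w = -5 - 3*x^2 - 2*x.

Characteristic equation r² - 4r + 4 = 0 has discriminant (-4)² - 4·(4) = 0, so r = 2 is a repeated root.
Hence w_h = (C1 + C2*x)*exp(2*x).
For the particular solution try w_p = A0 + A1*x + A2*x^2. Substituting and matching coefficients of each power of x gives A0 = -23/8, A1 = -2, A2 = -3/4, so w_p = -23/8 - 2*x - 3*x^2/4.

w = -23/8 - 2*x - 3*x**2/4 + C1*exp(2*x) + C2*x*exp(2*x)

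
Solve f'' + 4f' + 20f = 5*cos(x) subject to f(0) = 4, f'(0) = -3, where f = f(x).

f = 20*sin(x)/377 + 95*cos(x)/377 + 1413*cos(4*x)*exp(-2*x)/377 + 1675*exp(-2*x)*sin(4*x)/1508

Characteristic equation r² + 4r + 20 = 0 has discriminant (4)² - 4·(20) = -64 < 0, so r = -2 ± 4i.
Hence f_h = C1*cos(4*x)*exp(-2*x) + C2*exp(-2*x)*sin(4*x).
Try f_p = A*cos(x) + B*sin(x). Substituting and equating the coefficients of cos(x) and sin(x) gives A = 95/377, B = 20/377, so f_p = 20*sin(x)/377 + 95*cos(x)/377.
General solution: f = 20*sin(x)/377 + 95*cos(x)/377 + C1*cos(4*x)*exp(-2*x) + C2*exp(-2*x)*sin(4*x).
Apply the initial conditions: f(0) = 95/377 + C1 = 4 and f'(0) = 20/377 - 2*C1 + 4*C2 = -3. Solving gives C1 = 1413/377, C2 = 1675/1508.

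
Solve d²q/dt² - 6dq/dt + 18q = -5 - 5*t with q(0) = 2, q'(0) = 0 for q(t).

q = -10/27 - 5*t/18 - 41*exp(3*t)*sin(3*t)/18 + 64*cos(3*t)*exp(3*t)/27

Characteristic equation r² - 6r + 18 = 0 has discriminant (-6)² - 4·(18) = -36 < 0, so r = 3 ± 3i.
Hence q_h = C1*cos(3*t)*exp(3*t) + C2*exp(3*t)*sin(3*t).
For the particular solution try q_p = A0 + A1*t. Substituting and matching coefficients of each power of t gives A0 = -10/27, A1 = -5/18, so q_p = -10/27 - 5*t/18.
General solution: q = -10/27 - 5*t/18 + C1*cos(3*t)*exp(3*t) + C2*exp(3*t)*sin(3*t).
Apply the initial conditions: q(0) = -10/27 + C1 = 2 and q'(0) = -5/18 + 3*C1 + 3*C2 = 0. Solving gives C1 = 64/27, C2 = -41/18.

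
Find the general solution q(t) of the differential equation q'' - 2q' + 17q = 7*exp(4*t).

Characteristic equation r² - 2r + 17 = 0 has discriminant (-2)² - 4·(17) = -64 < 0, so r = 1 ± 4i.
Hence q_h = C1*cos(4*t)*exp(t) + C2*exp(t)*sin(4*t).
Try q_p = A*exp(4*t). Substituting into the equation and dividing by exp(4*t) gives A = 7/25, so q_p = 7*exp(4*t)/25.

q = 7*exp(4*t)/25 + C1*cos(4*t)*exp(t) + C2*exp(t)*sin(4*t)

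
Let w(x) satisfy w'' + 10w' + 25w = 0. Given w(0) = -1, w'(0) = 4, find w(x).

w = -exp(-5*x) - x*exp(-5*x)

Characteristic equation r² + 10r + 25 = 0 has discriminant (10)² - 4·(25) = 0, so r = -5 is a repeated root.
Hence w_h = (C1 + C2*x)*exp(-5*x).
Apply the initial conditions: w(0) = C1 = -1 and w'(0) = C2 - 5*C1 = 4. Solving gives C1 = -1, C2 = -1.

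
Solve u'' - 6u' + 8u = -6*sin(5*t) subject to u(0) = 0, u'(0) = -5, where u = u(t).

u = -235*exp(4*t)/82 - 180*cos(5*t)/1189 + 102*sin(5*t)/1189 + 175*exp(2*t)/58

Characteristic equation r² - 6r + 8 = 0 factors as (r - 4)(r - 2) = 0, so r = 4, 2.
Hence u_h = C1*exp(4*t) + C2*exp(2*t).
Try u_p = A*cos(5*t) + B*sin(5*t). Substituting and equating the coefficients of cos(5t) and sin(5t) gives A = -180/1189, B = 102/1189, so u_p = -180*cos(5*t)/1189 + 102*sin(5*t)/1189.
General solution: u = -180*cos(5*t)/1189 + 102*sin(5*t)/1189 + C1*exp(4*t) + C2*exp(2*t).
Apply the initial conditions: u(0) = -180/1189 + C1 + C2 = 0 and u'(0) = 510/1189 + 2*C2 + 4*C1 = -5. Solving gives C1 = -235/82, C2 = 175/58.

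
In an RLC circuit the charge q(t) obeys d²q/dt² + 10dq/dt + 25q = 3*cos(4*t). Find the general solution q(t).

q = 27*cos(4*t)/1681 + 120*sin(4*t)/1681 + C1*exp(-5*t) + C2*t*exp(-5*t)

Characteristic equation r² + 10r + 25 = 0 has discriminant (10)² - 4·(25) = 0, so r = -5 is a repeated root.
Hence q_h = (C1 + C2*t)*exp(-5*t).
Try q_p = A*cos(4*t) + B*sin(4*t). Substituting and equating the coefficients of cos(4t) and sin(4t) gives A = 27/1681, B = 120/1681, so q_p = 27*cos(4*t)/1681 + 120*sin(4*t)/1681.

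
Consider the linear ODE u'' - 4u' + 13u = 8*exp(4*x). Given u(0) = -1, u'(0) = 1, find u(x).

u = 8*exp(4*x)/13 - 21*cos(3*x)*exp(2*x)/13 + 23*exp(2*x)*sin(3*x)/39

Characteristic equation r² - 4r + 13 = 0 has discriminant (-4)² - 4·(13) = -36 < 0, so r = 2 ± 3i.
Hence u_h = C1*cos(3*x)*exp(2*x) + C2*exp(2*x)*sin(3*x).
Try u_p = A*exp(4*x). Substituting into the equation and dividing by exp(4*x) gives A = 8/13, so u_p = 8*exp(4*x)/13.
General solution: u = 8*exp(4*x)/13 + C1*cos(3*x)*exp(2*x) + C2*exp(2*x)*sin(3*x).
Apply the initial conditions: u(0) = 8/13 + C1 = -1 and u'(0) = 32/13 + 2*C1 + 3*C2 = 1. Solving gives C1 = -21/13, C2 = 23/39.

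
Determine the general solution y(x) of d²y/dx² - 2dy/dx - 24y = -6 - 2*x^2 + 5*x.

y = 119/432 - 2*x/9 + x**2/12 + C1*exp(-4*x) + C2*exp(6*x)

Characteristic equation r² - 2r - 24 = 0 factors as (r + 4)(r - 6) = 0, so r = -4, 6.
Hence y_h = C1*exp(-4*x) + C2*exp(6*x).
For the particular solution try y_p = A0 + A1*x + A2*x^2. Substituting and matching coefficients of each power of x gives A0 = 119/432, A1 = -2/9, A2 = 1/12, so y_p = 119/432 - 2*x/9 + x^2/12.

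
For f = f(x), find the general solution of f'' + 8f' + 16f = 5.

f = 5/16 + C1*exp(-4*x) + C2*x*exp(-4*x)

Characteristic equation r² + 8r + 16 = 0 has discriminant (8)² - 4·(16) = 0, so r = -4 is a repeated root.
Hence f_h = (C1 + C2*x)*exp(-4*x).
For the particular solution try f_p = A0. Substituting and matching coefficients of each power of x gives A0 = 5/16, so f_p = 5/16.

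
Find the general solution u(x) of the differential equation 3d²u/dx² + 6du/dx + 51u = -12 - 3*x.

Divide through by 3: u'' + 2u' + 17u = -4 - x.
Characteristic equation r² + 2r + 17 = 0 has discriminant (2)² - 4·(17) = -64 < 0, so r = -1 ± 4i.
Hence u_h = C1*cos(4*x)*exp(-x) + C2*exp(-x)*sin(4*x).
For the particular solution try u_p = A0 + A1*x. Substituting and matching coefficients of each power of x gives A0 = -66/289, A1 = -1/17, so u_p = -66/289 - x/17.

u = -66/289 - x/17 + C1*cos(4*x)*exp(-x) + C2*exp(-x)*sin(4*x)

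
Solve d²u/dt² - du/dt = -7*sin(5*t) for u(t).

u = C2 - 7*cos(5*t)/130 + 7*sin(5*t)/26 + C1*exp(t)

Characteristic equation r² - r = 0 factors as (r - 1)r = 0, so r = 1, 0.
Hence u_h = C1*exp(t) + C2.
Try u_p = A*cos(5*t) + B*sin(5*t). Substituting and equating the coefficients of cos(5t) and sin(5t) gives A = -7/130, B = 7/26, so u_p = -7*cos(5*t)/130 + 7*sin(5*t)/26.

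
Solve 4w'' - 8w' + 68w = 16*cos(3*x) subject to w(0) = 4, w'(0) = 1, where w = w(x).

Divide through by 4: w'' - 2w' + 17w = 4*cos(3*x).
Characteristic equation r² - 2r + 17 = 0 has discriminant (-2)² - 4·(17) = -64 < 0, so r = 1 ± 4i.
Hence w_h = C1*cos(4*x)*exp(x) + C2*exp(x)*sin(4*x).
Try w_p = A*cos(3*x) + B*sin(3*x). Substituting and equating the coefficients of cos(3x) and sin(3x) gives A = 8/25, B = -6/25, so w_p = -6*sin(3*x)/25 + 8*cos(3*x)/25.
General solution: w = -6*sin(3*x)/25 + 8*cos(3*x)/25 + C1*cos(4*x)*exp(x) + C2*exp(x)*sin(4*x).
Apply the initial conditions: w(0) = 8/25 + C1 = 4 and w'(0) = -18/25 + C1 + 4*C2 = 1. Solving gives C1 = 92/25, C2 = -49/100.

w = -6*sin(3*x)/25 + 8*cos(3*x)/25 - 49*exp(x)*sin(4*x)/100 + 92*cos(4*x)*exp(x)/25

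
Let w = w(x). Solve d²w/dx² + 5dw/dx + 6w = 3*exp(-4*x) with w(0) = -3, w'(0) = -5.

w = 8*exp(-3*x) - 25*exp(-2*x)/2 + 3*exp(-4*x)/2

Characteristic equation r² + 5r + 6 = 0 factors as (r + 2)(r + 3) = 0, so r = -2, -3.
Hence w_h = C1*exp(-2*x) + C2*exp(-3*x).
Try w_p = A*exp(-4*x). Substituting into the equation and dividing by exp(-4*x) gives A = 3/2, so w_p = 3*exp(-4*x)/2.
General solution: w = 3*exp(-4*x)/2 + C1*exp(-2*x) + C2*exp(-3*x).
Apply the initial conditions: w(0) = 3/2 + C1 + C2 = -3 and w'(0) = -6 - 3*C2 - 2*C1 = -5. Solving gives C1 = -25/2, C2 = 8.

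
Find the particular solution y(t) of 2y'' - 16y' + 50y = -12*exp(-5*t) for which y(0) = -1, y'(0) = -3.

Divide through by 2: y'' - 8y' + 25y = -6*exp(-5*t).
Characteristic equation r² - 8r + 25 = 0 has discriminant (-8)² - 4·(25) = -36 < 0, so r = 4 ± 3i.
Hence y_h = C1*cos(3*t)*exp(4*t) + C2*exp(4*t)*sin(3*t).
Try y_p = A*exp(-5*t). Substituting into the equation and dividing by exp(-5*t) gives A = -1/15, so y_p = -exp(-5*t)/15.
General solution: y = -exp(-5*t)/15 + C1*cos(3*t)*exp(4*t) + C2*exp(4*t)*sin(3*t).
Apply the initial conditions: y(0) = -1/15 + C1 = -1 and y'(0) = 1/3 + 3*C2 + 4*C1 = -3. Solving gives C1 = -14/15, C2 = 2/15.

y = -exp(-5*t)/15 - 14*cos(3*t)*exp(4*t)/15 + 2*exp(4*t)*sin(3*t)/15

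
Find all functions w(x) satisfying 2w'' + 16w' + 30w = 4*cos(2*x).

Divide through by 2: w'' + 8w' + 15w = 2*cos(2*x).
Characteristic equation r² + 8r + 15 = 0 factors as (r + 5)(r + 3) = 0, so r = -5, -3.
Hence w_h = C1*exp(-5*x) + C2*exp(-3*x).
Try w_p = A*cos(2*x) + B*sin(2*x). Substituting and equating the coefficients of cos(2x) and sin(2x) gives A = 22/377, B = 32/377, so w_p = 22*cos(2*x)/377 + 32*sin(2*x)/377.

w = 22*cos(2*x)/377 + 32*sin(2*x)/377 + C1*exp(-5*x) + C2*exp(-3*x)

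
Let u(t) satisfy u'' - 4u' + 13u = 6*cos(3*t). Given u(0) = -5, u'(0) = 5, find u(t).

u = -9*sin(3*t)/20 + 3*cos(3*t)/20 - 103*cos(3*t)*exp(2*t)/20 + 111*exp(2*t)*sin(3*t)/20

Characteristic equation r² - 4r + 13 = 0 has discriminant (-4)² - 4·(13) = -36 < 0, so r = 2 ± 3i.
Hence u_h = C1*cos(3*t)*exp(2*t) + C2*exp(2*t)*sin(3*t).
Try u_p = A*cos(3*t) + B*sin(3*t). Substituting and equating the coefficients of cos(3t) and sin(3t) gives A = 3/20, B = -9/20, so u_p = -9*sin(3*t)/20 + 3*cos(3*t)/20.
General solution: u = -9*sin(3*t)/20 + 3*cos(3*t)/20 + C1*cos(3*t)*exp(2*t) + C2*exp(2*t)*sin(3*t).
Apply the initial conditions: u(0) = 3/20 + C1 = -5 and u'(0) = -27/20 + 2*C1 + 3*C2 = 5. Solving gives C1 = -103/20, C2 = 111/20.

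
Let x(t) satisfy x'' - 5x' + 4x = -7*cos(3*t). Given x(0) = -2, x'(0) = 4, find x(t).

Characteristic equation r² - 5r + 4 = 0 factors as (r - 1)(r - 4) = 0, so r = 1, 4.
Hence x_h = C1*exp(t) + C2*exp(4*t).
Try x_p = A*cos(3*t) + B*sin(3*t). Substituting and equating the coefficients of cos(3t) and sin(3t) gives A = 7/50, B = 21/50, so x_p = 7*cos(3*t)/50 + 21*sin(3*t)/50.
General solution: x = 7*cos(3*t)/50 + 21*sin(3*t)/50 + C1*exp(t) + C2*exp(4*t).
Apply the initial conditions: x(0) = 7/50 + C1 + C2 = -2 and x'(0) = 63/50 + C1 + 4*C2 = 4. Solving gives C1 = -113/30, C2 = 122/75.

x = -113*exp(t)/30 + 7*cos(3*t)/50 + 21*sin(3*t)/50 + 122*exp(4*t)/75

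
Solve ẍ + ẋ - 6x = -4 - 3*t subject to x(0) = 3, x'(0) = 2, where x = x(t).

Characteristic equation r² + r - 6 = 0 factors as (r + 3)(r - 2) = 0, so r = -3, 2.
Hence x_h = C1*exp(-3*t) + C2*exp(2*t).
For the particular solution try x_p = A0 + A1*t. Substituting and matching coefficients of each power of t gives A0 = 3/4, A1 = 1/2, so x_p = 3/4 + t/2.
General solution: x = 3/4 + t/2 + C1*exp(-3*t) + C2*exp(2*t).
Apply the initial conditions: x(0) = 3/4 + C1 + C2 = 3 and x'(0) = 1/2 - 3*C1 + 2*C2 = 2. Solving gives C1 = 3/5, C2 = 33/20.

x = 3/4 + t/2 + 3*exp(-3*t)/5 + 33*exp(2*t)/20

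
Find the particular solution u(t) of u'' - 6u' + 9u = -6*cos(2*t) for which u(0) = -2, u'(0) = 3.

u = -308*exp(3*t)/169 - 30*cos(2*t)/169 + 72*sin(2*t)/169 + 99*t*exp(3*t)/13

Characteristic equation r² - 6r + 9 = 0 has discriminant (-6)² - 4·(9) = 0, so r = 3 is a repeated root.
Hence u_h = (C1 + C2*t)*exp(3*t).
Try u_p = A*cos(2*t) + B*sin(2*t). Substituting and equating the coefficients of cos(2t) and sin(2t) gives A = -30/169, B = 72/169, so u_p = -30*cos(2*t)/169 + 72*sin(2*t)/169.
General solution: u = -30*cos(2*t)/169 + 72*sin(2*t)/169 + C1*exp(3*t) + C2*t*exp(3*t).
Apply the initial conditions: u(0) = -30/169 + C1 = -2 and u'(0) = 144/169 + C2 + 3*C1 = 3. Solving gives C1 = -308/169, C2 = 99/13.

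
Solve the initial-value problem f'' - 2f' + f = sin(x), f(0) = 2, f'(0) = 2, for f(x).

f = cos(x)/2 + 3*exp(x)/2 + x*exp(x)/2

Characteristic equation r² - 2r + 1 = 0 has discriminant (-2)² - 4·(1) = 0, so r = 1 is a repeated root.
Hence f_h = (C1 + C2*x)*exp(x).
Try f_p = A*cos(x) + B*sin(x). Substituting and equating the coefficients of cos(x) and sin(x) gives A = 1/2, B = 0, so f_p = cos(x)/2.
General solution: f = cos(x)/2 + C1*exp(x) + C2*x*exp(x).
Apply the initial conditions: f(0) = 1/2 + C1 = 2 and f'(0) = C1 + C2 = 2. Solving gives C1 = 3/2, C2 = 1/2.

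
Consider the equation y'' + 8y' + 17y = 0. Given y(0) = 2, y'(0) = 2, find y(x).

y = 2*cos(x)*exp(-4*x) + 10*exp(-4*x)*sin(x)

Characteristic equation r² + 8r + 17 = 0 has discriminant (8)² - 4·(17) = -4 < 0, so r = -4 ± i.
Hence y_h = C1*cos(x)*exp(-4*x) + C2*exp(-4*x)*sin(x).
Apply the initial conditions: y(0) = C1 = 2 and y'(0) = C2 - 4*C1 = 2. Solving gives C1 = 2, C2 = 10.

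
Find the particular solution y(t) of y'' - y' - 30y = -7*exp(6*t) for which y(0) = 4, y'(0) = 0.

Characteristic equation r² - r - 30 = 0 factors as (r - 6)(r + 5) = 0, so r = 6, -5.
Hence y_h = C1*exp(6*t) + C2*exp(-5*t).
Since exp(6*t) solves the homogeneous equation (r = 6 is a root of multiplicity 1), multiply the trial by t. Try y_p = A*t*exp(6*t). Substituting into the equation and dividing by exp(6*t) gives A = -7/11, so y_p = -7*t*exp(6*t)/11.
General solution: y = C1*exp(6*t) + C2*exp(-5*t) - 7*t*exp(6*t)/11.
Apply the initial conditions: y(0) = C1 + C2 = 4 and y'(0) = -7/11 - 5*C2 + 6*C1 = 0. Solving gives C1 = 227/121, C2 = 257/121.

y = 227*exp(6*t)/121 + 257*exp(-5*t)/121 - 7*t*exp(6*t)/11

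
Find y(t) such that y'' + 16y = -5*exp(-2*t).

y = -exp(-2*t)/4 + C1*cos(4*t) + C2*sin(4*t)

Characteristic equation r² + 16 = 0 has discriminant (0)² - 4·(16) = -64 < 0, so r = ± 4i.
Hence y_h = C1*cos(4*t) + C2*sin(4*t).
Try y_p = A*exp(-2*t). Substituting into the equation and dividing by exp(-2*t) gives A = -1/4, so y_p = -exp(-2*t)/4.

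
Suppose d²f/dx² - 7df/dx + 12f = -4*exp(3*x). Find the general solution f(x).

f = C1*exp(4*x) + C2*exp(3*x) + 4*x*exp(3*x)

Characteristic equation r² - 7r + 12 = 0 factors as (r - 4)(r - 3) = 0, so r = 4, 3.
Hence f_h = C1*exp(4*x) + C2*exp(3*x).
Since exp(3*x) solves the homogeneous equation (r = 3 is a root of multiplicity 1), multiply the trial by x. Try f_p = A*x*exp(3*x). Substituting into the equation and dividing by exp(3*x) gives A = 4, so f_p = 4*x*exp(3*x).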